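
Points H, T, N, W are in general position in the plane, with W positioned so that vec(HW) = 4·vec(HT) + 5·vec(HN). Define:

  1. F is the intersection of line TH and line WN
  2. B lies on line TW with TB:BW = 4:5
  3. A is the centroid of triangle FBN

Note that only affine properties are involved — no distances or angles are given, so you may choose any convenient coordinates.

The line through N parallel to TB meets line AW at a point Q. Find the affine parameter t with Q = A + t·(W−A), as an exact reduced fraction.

Work in coordinates with H = (0, 0), T = (1, 0), N = (0, 1), W = (4, 5).
1. F is the intersection of line TH and line WN ⇒ F = (-1, 0)
2. B lies on line TW with TB:BW = 4:5 ⇒ B = (7/3, 20/9)
3. A is the centroid of triangle FBN ⇒ A = (4/9, 29/27)
through N parallel to TB: direction (4/3, 20/9); meets AW at Q = (-20/27, -19/81)
Q = A + t·(W−A) with t = -1/3

t = -1/3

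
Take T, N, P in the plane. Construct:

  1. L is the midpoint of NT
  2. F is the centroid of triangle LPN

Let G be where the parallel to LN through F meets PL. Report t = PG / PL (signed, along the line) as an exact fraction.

t = 2/3

Choose coordinates T = (0, 0), N = (1, 0), P = (0, 1).
1. L is the midpoint of NT ⇒ L = (1/2, 0)
2. F is the centroid of triangle LPN ⇒ F = (1/2, 1/3)
through F parallel to LN: direction (1/2, 0); meets PL at G = (1/3, 1/3)
G = P + t·(L−P) with t = 2/3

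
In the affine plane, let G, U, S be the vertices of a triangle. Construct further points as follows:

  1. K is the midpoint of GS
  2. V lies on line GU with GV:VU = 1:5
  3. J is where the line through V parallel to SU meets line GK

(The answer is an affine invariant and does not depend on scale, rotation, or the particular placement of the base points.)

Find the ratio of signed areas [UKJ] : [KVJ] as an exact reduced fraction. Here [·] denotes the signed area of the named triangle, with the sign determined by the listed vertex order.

Assign G = (0, 0), U = (1, 0), S = (0, 1) — the answer is frame-independent, so this choice is without loss of generality.
1. K is the midpoint of GS ⇒ K = (0, 1/2)
2. V lies on line GU with GV:VU = 1:5 ⇒ V = (1/6, 0)
3. J is where the line through V parallel to SU meets line GK ⇒ J = (0, 1/6)
2·[UKJ] = 1/3, 2·[KVJ] = -1/18
[UKJ]:[KVJ] = 1/3:-1/18 = -6

[UKJ]:[KVJ] = -6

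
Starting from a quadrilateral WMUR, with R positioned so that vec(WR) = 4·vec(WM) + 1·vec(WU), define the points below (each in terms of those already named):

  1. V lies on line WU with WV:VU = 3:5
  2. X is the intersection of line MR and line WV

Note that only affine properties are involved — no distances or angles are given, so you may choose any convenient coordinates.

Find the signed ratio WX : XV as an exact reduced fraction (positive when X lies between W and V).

Choose coordinates W = (0, 0), M = (1, 0), U = (0, 1), R = (4, 1).
1. V lies on line WU with WV:VU = 3:5 ⇒ V = (0, 3/8)
2. X is the intersection of line MR and line WV ⇒ X = (0, -1/3)
X = W + t·(V−W) with t = -8/9, so WX:XV = t:(1−t) = -8/9:17/9

WX:XV = -8/17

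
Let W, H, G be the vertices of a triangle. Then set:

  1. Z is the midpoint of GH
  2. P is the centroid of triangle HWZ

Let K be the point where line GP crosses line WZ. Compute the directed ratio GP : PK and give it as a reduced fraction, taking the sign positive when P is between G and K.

GP:PK = -4

Assign W = (0, 0), H = (1, 0), G = (0, 1) — the answer is frame-independent, so this choice is without loss of generality.
1. Z is the midpoint of GH ⇒ Z = (1/2, 1/2)
2. P is the centroid of triangle HWZ ⇒ P = (1/2, 1/6)
line GP meets WZ at K = (3/8, 3/8)
P = G + t·(K−G) with t = 4/3, so GP:PK = 4/3:-1/3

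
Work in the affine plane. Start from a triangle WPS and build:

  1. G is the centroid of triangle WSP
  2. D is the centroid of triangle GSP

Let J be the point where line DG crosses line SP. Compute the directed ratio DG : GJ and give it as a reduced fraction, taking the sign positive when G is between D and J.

DG:GJ = -2/3

Assign W = (0, 0), P = (1, 0), S = (0, 1) — the answer is frame-independent, so this choice is without loss of generality.
1. G is the centroid of triangle WSP ⇒ G = (1/3, 1/3)
2. D is the centroid of triangle GSP ⇒ D = (4/9, 4/9)
line DG meets SP at J = (1/2, 1/2)
G = D + t·(J−D) with t = -2, so DG:GJ = -2:3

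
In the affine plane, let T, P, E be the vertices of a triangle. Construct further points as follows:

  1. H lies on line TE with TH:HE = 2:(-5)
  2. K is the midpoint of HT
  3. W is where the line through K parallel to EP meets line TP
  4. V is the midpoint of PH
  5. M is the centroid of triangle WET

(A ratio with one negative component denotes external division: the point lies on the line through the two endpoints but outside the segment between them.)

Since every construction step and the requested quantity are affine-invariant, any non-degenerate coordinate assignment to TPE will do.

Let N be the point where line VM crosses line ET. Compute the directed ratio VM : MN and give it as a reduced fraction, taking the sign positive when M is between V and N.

Set T = (0, 0), P = (1, 0), E = (0, 1); any affine frame gives the same invariant.
1. H lies on line TE with TH:HE = 2:(-5) ⇒ H = (0, -2/3)
2. K is the midpoint of HT ⇒ K = (0, -1/3)
3. W is where the line through K parallel to EP meets line TP ⇒ W = (-1/3, 0)
4. V is the midpoint of PH ⇒ V = (1/2, -1/3)
5. M is the centroid of triangle WET ⇒ M = (-1/9, 1/3)
line VM meets ET at N = (0, 7/33)
M = V + t·(N−V) with t = 11/9, so VM:MN = 11/9:-2/9

VM:MN = -11/2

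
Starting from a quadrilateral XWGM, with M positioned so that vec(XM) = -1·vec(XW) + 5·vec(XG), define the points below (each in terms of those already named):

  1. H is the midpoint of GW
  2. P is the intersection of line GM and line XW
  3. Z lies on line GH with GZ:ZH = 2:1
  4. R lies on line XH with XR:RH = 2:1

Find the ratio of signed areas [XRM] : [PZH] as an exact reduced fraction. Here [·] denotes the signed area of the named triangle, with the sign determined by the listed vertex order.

[XRM]:[PZH] = -16

Choose coordinates X = (0, 0), W = (1, 0), G = (0, 1), M = (-1, 5).
1. H is the midpoint of GW ⇒ H = (1/2, 1/2)
2. P is the intersection of line GM and line XW ⇒ P = (1/4, 0)
3. Z lies on line GH with GZ:ZH = 2:1 ⇒ Z = (1/3, 2/3)
4. R lies on line XH with XR:RH = 2:1 ⇒ R = (1/3, 1/3)
2·[XRM] = 2, 2·[PZH] = -1/8
[XRM]:[PZH] = 2:-1/8 = -16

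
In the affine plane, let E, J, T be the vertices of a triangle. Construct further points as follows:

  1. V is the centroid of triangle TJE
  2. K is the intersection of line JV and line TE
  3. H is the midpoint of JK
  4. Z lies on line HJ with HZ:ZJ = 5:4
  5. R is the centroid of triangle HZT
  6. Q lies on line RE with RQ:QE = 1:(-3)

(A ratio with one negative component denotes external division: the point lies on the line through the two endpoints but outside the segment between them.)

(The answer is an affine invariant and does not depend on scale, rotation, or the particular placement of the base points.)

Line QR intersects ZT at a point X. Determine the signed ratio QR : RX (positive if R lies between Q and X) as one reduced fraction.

QR:RX = -79/10

Assign E = (0, 0), J = (1, 0), T = (0, 1) — the answer is frame-independent, so this choice is without loss of generality.
1. V is the centroid of triangle TJE ⇒ V = (1/3, 1/3)
2. K is the intersection of line JV and line TE ⇒ K = (0, 1/2)
3. H is the midpoint of JK ⇒ H = (1/2, 1/4)
4. Z lies on line HJ with HZ:ZJ = 5:4 ⇒ Z = (7/9, 1/9)
5. R is the centroid of triangle HZT ⇒ R = (23/54, 49/108)
6. Q lies on line RE with RQ:QE = 1:(-3) ⇒ Q = (23/36, 49/72)
line QR meets ZT at X = (322/711, 343/711)
R = Q + t·(X−Q) with t = 79/69, so QR:RX = 79/69:-10/69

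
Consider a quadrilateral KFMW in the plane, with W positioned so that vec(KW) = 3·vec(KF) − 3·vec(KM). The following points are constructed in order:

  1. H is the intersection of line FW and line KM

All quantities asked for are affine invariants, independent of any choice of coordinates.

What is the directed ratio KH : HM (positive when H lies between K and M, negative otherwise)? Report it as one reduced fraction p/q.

KH:HM = -3

Set K = (0, 0), F = (1, 0), M = (0, 1), W = (3, -3); any affine frame gives the same invariant.
1. H is the intersection of line FW and line KM ⇒ H = (0, 3/2)
H = K + t·(M−K) with t = 3/2, so KH:HM = t:(1−t) = 3/2:-1/2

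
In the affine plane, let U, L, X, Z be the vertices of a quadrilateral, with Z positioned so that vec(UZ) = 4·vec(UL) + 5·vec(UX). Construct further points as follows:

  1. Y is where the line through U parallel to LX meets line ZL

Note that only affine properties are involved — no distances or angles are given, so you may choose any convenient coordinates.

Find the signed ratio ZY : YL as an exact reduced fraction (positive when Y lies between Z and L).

ZY:YL = -9

Choose coordinates U = (0, 0), L = (1, 0), X = (0, 1), Z = (4, 5).
1. Y is where the line through U parallel to LX meets line ZL ⇒ Y = (5/8, -5/8)
Y = Z + t·(L−Z) with t = 9/8, so ZY:YL = t:(1−t) = 9/8:-1/8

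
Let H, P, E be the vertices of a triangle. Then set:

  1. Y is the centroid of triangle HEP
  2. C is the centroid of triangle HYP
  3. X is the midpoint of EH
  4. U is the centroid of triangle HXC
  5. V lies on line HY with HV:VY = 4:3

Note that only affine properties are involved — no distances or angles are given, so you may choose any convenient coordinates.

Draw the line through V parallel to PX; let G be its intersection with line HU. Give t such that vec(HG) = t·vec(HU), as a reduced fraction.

Work in coordinates with H = (0, 0), P = (1, 0), E = (0, 1).
1. Y is the centroid of triangle HEP ⇒ Y = (1/3, 1/3)
2. C is the centroid of triangle HYP ⇒ C = (4/9, 1/9)
3. X is the midpoint of EH ⇒ X = (0, 1/2)
4. U is the centroid of triangle HXC ⇒ U = (4/27, 11/54)
5. V lies on line HY with HV:VY = 4:3 ⇒ V = (4/21, 4/21)
through V parallel to PX: direction (-1, 1/2); meets HU at G = (16/105, 22/105)
G = H + t·(U−H) with t = 36/35

t = 36/35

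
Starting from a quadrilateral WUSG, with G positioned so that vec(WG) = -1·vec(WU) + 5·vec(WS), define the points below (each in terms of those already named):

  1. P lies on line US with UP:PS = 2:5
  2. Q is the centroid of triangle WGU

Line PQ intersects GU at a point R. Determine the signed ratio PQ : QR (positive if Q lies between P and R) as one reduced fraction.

Work in coordinates with W = (0, 0), U = (1, 0), S = (0, 1), G = (-1, 5).
1. P lies on line US with UP:PS = 2:5 ⇒ P = (5/7, 2/7)
2. Q is the centroid of triangle WGU ⇒ Q = (0, 5/3)
line PQ meets GU at R = (25/17, -20/17)
Q = P + t·(R−P) with t = -17/18, so PQ:QR = -17/18:35/18

PQ:QR = -17/35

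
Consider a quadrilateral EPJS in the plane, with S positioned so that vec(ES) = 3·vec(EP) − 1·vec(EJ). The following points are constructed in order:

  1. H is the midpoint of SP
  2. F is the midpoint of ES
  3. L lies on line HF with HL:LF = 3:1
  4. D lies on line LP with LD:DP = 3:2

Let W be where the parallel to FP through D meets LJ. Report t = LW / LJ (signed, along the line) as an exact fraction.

t = 3/5

Work in coordinates with E = (0, 0), P = (1, 0), J = (0, 1), S = (3, -1).
1. H is the midpoint of SP ⇒ H = (2, -1/2)
2. F is the midpoint of ES ⇒ F = (3/2, -1/2)
3. L lies on line HF with HL:LF = 3:1 ⇒ L = (13/8, -1/2)
4. D lies on line LP with LD:DP = 3:2 ⇒ D = (5/4, -1/5)
through D parallel to FP: direction (-1/2, 1/2); meets LJ at W = (13/20, 2/5)
W = L + t·(J−L) with t = 3/5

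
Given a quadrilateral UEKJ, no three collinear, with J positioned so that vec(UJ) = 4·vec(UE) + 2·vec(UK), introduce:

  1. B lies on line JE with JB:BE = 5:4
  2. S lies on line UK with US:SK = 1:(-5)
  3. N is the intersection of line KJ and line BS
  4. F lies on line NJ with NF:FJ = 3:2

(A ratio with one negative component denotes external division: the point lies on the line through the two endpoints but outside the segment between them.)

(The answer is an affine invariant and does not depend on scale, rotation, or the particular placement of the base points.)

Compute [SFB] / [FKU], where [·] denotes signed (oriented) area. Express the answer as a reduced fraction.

[SFB]:[FKU] = -5/54

Work in coordinates with U = (0, 0), E = (1, 0), K = (0, 1), J = (4, 2).
1. B lies on line JE with JB:BE = 5:4 ⇒ B = (7/3, 8/9)
2. S lies on line UK with US:SK = 1:(-5) ⇒ S = (0, -1/4)
3. N is the intersection of line KJ and line BS ⇒ N = (21/4, 37/16)
4. F lies on line NJ with NF:FJ = 3:2 ⇒ F = (9/2, 17/8)
2·[SFB] = -5/12, 2·[FKU] = 9/2
[SFB]:[FKU] = -5/12:9/2 = -5/54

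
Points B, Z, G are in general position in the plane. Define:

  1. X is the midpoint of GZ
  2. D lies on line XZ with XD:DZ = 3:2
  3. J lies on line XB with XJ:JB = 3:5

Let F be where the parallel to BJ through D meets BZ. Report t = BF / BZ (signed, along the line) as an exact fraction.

Set B = (0, 0), Z = (1, 0), G = (0, 1); any affine frame gives the same invariant.
1. X is the midpoint of GZ ⇒ X = (1/2, 1/2)
2. D lies on line XZ with XD:DZ = 3:2 ⇒ D = (4/5, 1/5)
3. J lies on line XB with XJ:JB = 3:5 ⇒ J = (5/16, 5/16)
through D parallel to BJ: direction (5/16, 5/16); meets BZ at F = (3/5, 0)
F = B + t·(Z−B) with t = 3/5

t = 3/5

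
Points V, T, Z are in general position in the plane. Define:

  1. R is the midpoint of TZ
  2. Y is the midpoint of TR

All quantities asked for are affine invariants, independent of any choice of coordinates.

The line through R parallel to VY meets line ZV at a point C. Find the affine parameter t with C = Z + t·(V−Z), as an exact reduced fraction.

t = 2/3

Work in coordinates with V = (0, 0), T = (1, 0), Z = (0, 1).
1. R is the midpoint of TZ ⇒ R = (1/2, 1/2)
2. Y is the midpoint of TR ⇒ Y = (3/4, 1/4)
through R parallel to VY: direction (3/4, 1/4); meets ZV at C = (0, 1/3)
C = Z + t·(V−Z) with t = 2/3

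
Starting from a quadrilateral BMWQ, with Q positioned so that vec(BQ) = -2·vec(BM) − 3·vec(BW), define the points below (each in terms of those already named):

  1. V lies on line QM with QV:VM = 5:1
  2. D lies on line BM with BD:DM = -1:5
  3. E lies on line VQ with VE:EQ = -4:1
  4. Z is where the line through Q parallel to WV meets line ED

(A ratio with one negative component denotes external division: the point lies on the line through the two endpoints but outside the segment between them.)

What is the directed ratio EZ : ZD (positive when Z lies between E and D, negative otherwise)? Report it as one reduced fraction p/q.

EZ:ZD = 40/99

Work in coordinates with B = (0, 0), M = (1, 0), W = (0, 1), Q = (-2, -3).
1. V lies on line QM with QV:VM = 5:1 ⇒ V = (1/2, -1/2)
2. D lies on line BM with BD:DM = -1:5 ⇒ D = (-1/4, 0)
3. E lies on line VQ with VE:EQ = -4:1 ⇒ E = (-17/6, -23/6)
4. Z is where the line through Q parallel to WV meets line ED ⇒ Z = (-581/278, -759/278)
Z = E + t·(D−E) with t = 40/139, so EZ:ZD = t:(1−t) = 40/139:99/139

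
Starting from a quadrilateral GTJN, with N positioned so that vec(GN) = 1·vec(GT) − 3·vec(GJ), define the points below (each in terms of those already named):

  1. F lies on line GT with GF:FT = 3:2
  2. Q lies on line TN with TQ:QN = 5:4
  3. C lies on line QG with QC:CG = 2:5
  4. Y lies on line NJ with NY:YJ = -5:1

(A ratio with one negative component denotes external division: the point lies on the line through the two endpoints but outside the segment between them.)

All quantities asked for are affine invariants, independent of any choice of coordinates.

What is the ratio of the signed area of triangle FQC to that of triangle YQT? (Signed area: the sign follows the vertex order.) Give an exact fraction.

Assign G = (0, 0), T = (1, 0), J = (0, 1), N = (1, -3) — the answer is frame-independent, so this choice is without loss of generality.
1. F lies on line GT with GF:FT = 3:2 ⇒ F = (3/5, 0)
2. Q lies on line TN with TQ:QN = 5:4 ⇒ Q = (1, -5/3)
3. C lies on line QG with QC:CG = 2:5 ⇒ C = (5/7, -25/21)
4. Y lies on line NJ with NY:YJ = -5:1 ⇒ Y = (-1/4, 2)
2·[FQC] = -2/7, 2·[YQT] = 25/12
[FQC]:[YQT] = -2/7:25/12 = -24/175

[FQC]:[YQT] = -24/175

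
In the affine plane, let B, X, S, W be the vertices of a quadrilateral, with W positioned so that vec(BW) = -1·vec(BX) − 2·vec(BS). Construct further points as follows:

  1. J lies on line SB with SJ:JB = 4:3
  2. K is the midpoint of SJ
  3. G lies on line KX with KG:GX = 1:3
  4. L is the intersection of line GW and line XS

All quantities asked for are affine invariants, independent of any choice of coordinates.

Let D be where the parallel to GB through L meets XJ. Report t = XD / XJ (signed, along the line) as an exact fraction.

Choose coordinates B = (0, 0), X = (1, 0), S = (0, 1), W = (-1, -2).
1. J lies on line SB with SJ:JB = 4:3 ⇒ J = (0, 3/7)
2. K is the midpoint of SJ ⇒ K = (0, 5/7)
3. G lies on line KX with KG:GX = 1:3 ⇒ G = (1/4, 15/28)
4. L is the intersection of line GW and line XS ⇒ L = (17/53, 36/53)
through L parallel to GB: direction (-1/4, -15/28); meets XJ at D = (9/53, 132/371)
D = X + t·(J−X) with t = 44/53

t = 44/53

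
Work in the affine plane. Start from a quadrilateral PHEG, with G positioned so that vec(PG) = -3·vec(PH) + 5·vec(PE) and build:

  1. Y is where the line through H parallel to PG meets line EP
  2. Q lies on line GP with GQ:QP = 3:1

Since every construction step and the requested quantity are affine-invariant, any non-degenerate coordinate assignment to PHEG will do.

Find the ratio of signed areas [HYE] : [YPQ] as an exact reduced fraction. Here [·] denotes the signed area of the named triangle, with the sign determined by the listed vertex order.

[HYE]:[YPQ] = -8/15

Choose coordinates P = (0, 0), H = (1, 0), E = (0, 1), G = (-3, 5).
1. Y is where the line through H parallel to PG meets line EP ⇒ Y = (0, 5/3)
2. Q lies on line GP with GQ:QP = 3:1 ⇒ Q = (-3/4, 5/4)
2·[HYE] = 2/3, 2·[YPQ] = -5/4
[HYE]:[YPQ] = 2/3:-5/4 = -8/15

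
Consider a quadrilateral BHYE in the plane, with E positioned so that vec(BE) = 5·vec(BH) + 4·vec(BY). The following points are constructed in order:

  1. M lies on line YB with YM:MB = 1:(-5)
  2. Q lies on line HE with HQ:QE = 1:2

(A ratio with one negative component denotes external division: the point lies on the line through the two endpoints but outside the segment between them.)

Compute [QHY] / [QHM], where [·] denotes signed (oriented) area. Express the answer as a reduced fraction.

[QHY]:[QHM] = 8/9

Assign B = (0, 0), H = (1, 0), Y = (0, 1), E = (5, 4) — the answer is frame-independent, so this choice is without loss of generality.
1. M lies on line YB with YM:MB = 1:(-5) ⇒ M = (0, 5/4)
2. Q lies on line HE with HQ:QE = 1:2 ⇒ Q = (7/3, 4/3)
2·[QHY] = -8/3, 2·[QHM] = -3
[QHY]:[QHM] = -8/3:-3 = 8/9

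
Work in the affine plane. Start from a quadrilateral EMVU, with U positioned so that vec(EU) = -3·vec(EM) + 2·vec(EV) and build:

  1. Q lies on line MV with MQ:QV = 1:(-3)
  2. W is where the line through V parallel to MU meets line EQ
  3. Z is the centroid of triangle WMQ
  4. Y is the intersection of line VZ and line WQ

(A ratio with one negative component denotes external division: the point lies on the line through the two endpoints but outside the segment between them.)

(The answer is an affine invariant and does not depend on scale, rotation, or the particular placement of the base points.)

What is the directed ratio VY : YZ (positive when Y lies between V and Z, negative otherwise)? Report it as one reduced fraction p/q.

Work in coordinates with E = (0, 0), M = (1, 0), V = (0, 1), U = (-3, 2).
1. Q lies on line MV with MQ:QV = 1:(-3) ⇒ Q = (3/2, -1/2)
2. W is where the line through V parallel to MU meets line EQ ⇒ W = (6, -2)
3. Z is the centroid of triangle WMQ ⇒ Z = (17/6, -5/6)
4. Y is the intersection of line VZ and line WQ ⇒ Y = (51/16, -17/16)
Y = V + t·(Z−V) with t = 9/8, so VY:YZ = t:(1−t) = 9/8:-1/8

VY:YZ = -9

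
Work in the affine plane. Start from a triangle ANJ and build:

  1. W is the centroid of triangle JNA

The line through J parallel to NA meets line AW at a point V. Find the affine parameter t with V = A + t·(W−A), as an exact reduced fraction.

t = 3

Work in coordinates with A = (0, 0), N = (1, 0), J = (0, 1).
1. W is the centroid of triangle JNA ⇒ W = (1/3, 1/3)
through J parallel to NA: direction (-1, 0); meets AW at V = (1, 1)
V = A + t·(W−A) with t = 3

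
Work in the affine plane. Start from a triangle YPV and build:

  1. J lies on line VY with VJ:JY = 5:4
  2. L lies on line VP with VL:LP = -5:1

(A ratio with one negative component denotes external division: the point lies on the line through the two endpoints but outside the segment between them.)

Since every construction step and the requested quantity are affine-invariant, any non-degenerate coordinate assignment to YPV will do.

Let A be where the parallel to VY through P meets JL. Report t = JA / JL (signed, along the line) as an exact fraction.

t = 4/5

Set Y = (0, 0), P = (1, 0), V = (0, 1); any affine frame gives the same invariant.
1. J lies on line VY with VJ:JY = 5:4 ⇒ J = (0, 4/9)
2. L lies on line VP with VL:LP = -5:1 ⇒ L = (5/4, -1/4)
through P parallel to VY: direction (0, -1); meets JL at A = (1, -1/9)
A = J + t·(L−J) with t = 4/5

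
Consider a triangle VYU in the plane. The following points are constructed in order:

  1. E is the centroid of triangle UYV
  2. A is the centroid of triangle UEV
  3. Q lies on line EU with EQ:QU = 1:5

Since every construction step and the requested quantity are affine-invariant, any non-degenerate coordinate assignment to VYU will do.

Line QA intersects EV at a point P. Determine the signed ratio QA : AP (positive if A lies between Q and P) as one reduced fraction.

QA:AP = -1/2

Work in coordinates with V = (0, 0), Y = (1, 0), U = (0, 1).
1. E is the centroid of triangle UYV ⇒ E = (1/3, 1/3)
2. A is the centroid of triangle UEV ⇒ A = (1/9, 4/9)
3. Q lies on line EU with EQ:QU = 1:5 ⇒ Q = (5/18, 4/9)
line QA meets EV at P = (4/9, 4/9)
A = Q + t·(P−Q) with t = -1, so QA:AP = -1:2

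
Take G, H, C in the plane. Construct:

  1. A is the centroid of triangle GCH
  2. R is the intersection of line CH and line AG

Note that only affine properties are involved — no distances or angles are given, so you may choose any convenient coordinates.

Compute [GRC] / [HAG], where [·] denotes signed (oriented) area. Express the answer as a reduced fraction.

Assign G = (0, 0), H = (1, 0), C = (0, 1) — the answer is frame-independent, so this choice is without loss of generality.
1. A is the centroid of triangle GCH ⇒ A = (1/3, 1/3)
2. R is the intersection of line CH and line AG ⇒ R = (1/2, 1/2)
2·[GRC] = 1/2, 2·[HAG] = 1/3
[GRC]:[HAG] = 1/2:1/3 = 3/2

[GRC]:[HAG] = 3/2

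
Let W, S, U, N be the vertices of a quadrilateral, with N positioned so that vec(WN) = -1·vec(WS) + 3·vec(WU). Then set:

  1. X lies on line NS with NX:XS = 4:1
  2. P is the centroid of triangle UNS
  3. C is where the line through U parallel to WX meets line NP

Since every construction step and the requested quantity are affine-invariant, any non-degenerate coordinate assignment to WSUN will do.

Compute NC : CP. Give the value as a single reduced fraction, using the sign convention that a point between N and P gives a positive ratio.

NC:CP = -9

Assign W = (0, 0), S = (1, 0), U = (0, 1), N = (-1, 3) — the answer is frame-independent, so this choice is without loss of generality.
1. X lies on line NS with NX:XS = 4:1 ⇒ X = (3/5, 3/5)
2. P is the centroid of triangle UNS ⇒ P = (0, 4/3)
3. C is where the line through U parallel to WX meets line NP ⇒ C = (1/8, 9/8)
C = N + t·(P−N) with t = 9/8, so NC:CP = t:(1−t) = 9/8:-1/8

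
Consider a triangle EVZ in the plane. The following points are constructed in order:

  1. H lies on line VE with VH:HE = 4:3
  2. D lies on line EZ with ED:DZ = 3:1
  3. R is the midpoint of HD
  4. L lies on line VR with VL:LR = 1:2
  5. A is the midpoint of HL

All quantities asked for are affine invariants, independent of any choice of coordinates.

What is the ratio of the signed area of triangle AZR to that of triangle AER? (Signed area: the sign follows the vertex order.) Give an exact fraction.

[AZR]:[AER] = -55/69

Work in coordinates with E = (0, 0), V = (1, 0), Z = (0, 1).
1. H lies on line VE with VH:HE = 4:3 ⇒ H = (3/7, 0)
2. D lies on line EZ with ED:DZ = 3:1 ⇒ D = (0, 3/4)
3. R is the midpoint of HD ⇒ R = (3/14, 3/8)
4. L lies on line VR with VL:LR = 1:2 ⇒ L = (31/42, 1/8)
5. A is the midpoint of HL ⇒ A = (7/12, 1/16)
2·[AZR] = 55/336, 2·[AER] = -23/112
[AZR]:[AER] = 55/336:-23/112 = -55/69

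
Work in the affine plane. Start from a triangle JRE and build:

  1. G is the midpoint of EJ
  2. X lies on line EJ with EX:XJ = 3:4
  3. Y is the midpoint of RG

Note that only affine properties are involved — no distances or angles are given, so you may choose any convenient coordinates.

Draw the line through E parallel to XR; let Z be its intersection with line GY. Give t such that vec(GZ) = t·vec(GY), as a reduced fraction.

t = 14

Choose coordinates J = (0, 0), R = (1, 0), E = (0, 1).
1. G is the midpoint of EJ ⇒ G = (0, 1/2)
2. X lies on line EJ with EX:XJ = 3:4 ⇒ X = (0, 4/7)
3. Y is the midpoint of RG ⇒ Y = (1/2, 1/4)
through E parallel to XR: direction (1, -4/7); meets GY at Z = (7, -3)
Z = G + t·(Y−G) with t = 14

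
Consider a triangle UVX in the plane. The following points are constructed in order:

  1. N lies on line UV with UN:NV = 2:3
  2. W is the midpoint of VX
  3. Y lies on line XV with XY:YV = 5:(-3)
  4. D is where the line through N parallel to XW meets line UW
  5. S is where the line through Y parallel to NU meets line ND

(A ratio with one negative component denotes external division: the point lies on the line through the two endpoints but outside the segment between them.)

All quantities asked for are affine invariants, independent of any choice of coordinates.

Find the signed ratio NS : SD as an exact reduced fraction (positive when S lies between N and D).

NS:SD = -15/17

Set U = (0, 0), V = (1, 0), X = (0, 1); any affine frame gives the same invariant.
1. N lies on line UV with UN:NV = 2:3 ⇒ N = (2/5, 0)
2. W is the midpoint of VX ⇒ W = (1/2, 1/2)
3. Y lies on line XV with XY:YV = 5:(-3) ⇒ Y = (5/2, -3/2)
4. D is where the line through N parallel to XW meets line UW ⇒ D = (1/5, 1/5)
5. S is where the line through Y parallel to NU meets line ND ⇒ S = (19/10, -3/2)
S = N + t·(D−N) with t = -15/2, so NS:SD = t:(1−t) = -15/2:17/2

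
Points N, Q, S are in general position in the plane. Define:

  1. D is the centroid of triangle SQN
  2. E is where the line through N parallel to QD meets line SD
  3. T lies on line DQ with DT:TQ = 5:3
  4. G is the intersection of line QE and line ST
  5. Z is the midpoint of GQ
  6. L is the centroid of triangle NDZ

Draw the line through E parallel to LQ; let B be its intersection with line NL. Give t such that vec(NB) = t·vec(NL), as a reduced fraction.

t = -29/23

Choose coordinates N = (0, 0), Q = (1, 0), S = (0, 1).
1. D is the centroid of triangle SQN ⇒ D = (1/3, 1/3)
2. E is where the line through N parallel to QD meets line SD ⇒ E = (2/3, -1/3)
3. T lies on line DQ with DT:TQ = 5:3 ⇒ T = (3/4, 1/8)
4. G is the intersection of line QE and line ST ⇒ G = (12/13, -1/13)
5. Z is the midpoint of GQ ⇒ Z = (25/26, -1/26)
6. L is the centroid of triangle NDZ ⇒ L = (101/234, 23/234)
through E parallel to LQ: direction (133/234, -23/234); meets NL at B = (-2929/5382, -29/234)
B = N + t·(L−N) with t = -29/23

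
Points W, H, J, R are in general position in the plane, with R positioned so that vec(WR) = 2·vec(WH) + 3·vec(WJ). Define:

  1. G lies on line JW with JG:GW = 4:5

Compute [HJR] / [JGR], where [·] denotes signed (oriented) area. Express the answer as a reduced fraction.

[HJR]:[JGR] = -9/2

Work in coordinates with W = (0, 0), H = (1, 0), J = (0, 1), R = (2, 3).
1. G lies on line JW with JG:GW = 4:5 ⇒ G = (0, 5/9)
2·[HJR] = -4, 2·[JGR] = 8/9
[HJR]:[JGR] = -4:8/9 = -9/2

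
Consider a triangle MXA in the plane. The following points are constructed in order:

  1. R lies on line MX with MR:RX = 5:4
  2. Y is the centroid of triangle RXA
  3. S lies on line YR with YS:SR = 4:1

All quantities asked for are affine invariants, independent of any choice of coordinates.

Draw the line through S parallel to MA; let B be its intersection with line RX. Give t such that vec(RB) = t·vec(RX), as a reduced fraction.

t = -1/60

Work in coordinates with M = (0, 0), X = (1, 0), A = (0, 1).
1. R lies on line MX with MR:RX = 5:4 ⇒ R = (5/9, 0)
2. Y is the centroid of triangle RXA ⇒ Y = (14/27, 1/3)
3. S lies on line YR with YS:SR = 4:1 ⇒ S = (74/135, 1/15)
through S parallel to MA: direction (0, 1); meets RX at B = (74/135, 0)
B = R + t·(X−R) with t = -1/60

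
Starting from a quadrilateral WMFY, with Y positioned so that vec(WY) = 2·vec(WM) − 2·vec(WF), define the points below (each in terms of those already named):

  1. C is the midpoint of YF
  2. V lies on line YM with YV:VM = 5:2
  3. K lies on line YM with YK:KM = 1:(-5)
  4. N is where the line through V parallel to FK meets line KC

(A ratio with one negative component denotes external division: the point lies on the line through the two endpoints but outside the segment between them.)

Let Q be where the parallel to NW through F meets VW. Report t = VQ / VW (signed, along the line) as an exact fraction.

Set W = (0, 0), M = (1, 0), F = (0, 1), Y = (2, -2); any affine frame gives the same invariant.
1. C is the midpoint of YF ⇒ C = (1, -1/2)
2. V lies on line YM with YV:VM = 5:2 ⇒ V = (9/7, -4/7)
3. K lies on line YM with YK:KM = 1:(-5) ⇒ K = (9/4, -5/2)
4. N is where the line through V parallel to FK meets line KC ⇒ N = (-207/28, 181/14)
through F parallel to NW: direction (207/28, -181/14); meets VW at Q = (23/30, -46/135)
Q = V + t·(W−V) with t = 109/270

t = 109/270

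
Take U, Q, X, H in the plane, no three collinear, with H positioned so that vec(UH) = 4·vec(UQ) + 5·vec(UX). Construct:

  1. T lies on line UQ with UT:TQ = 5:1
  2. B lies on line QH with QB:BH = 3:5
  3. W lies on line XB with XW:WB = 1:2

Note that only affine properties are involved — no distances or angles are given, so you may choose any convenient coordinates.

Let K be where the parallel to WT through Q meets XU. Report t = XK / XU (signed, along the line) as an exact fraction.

t = -28/3

Set U = (0, 0), Q = (1, 0), X = (0, 1), H = (4, 5); any affine frame gives the same invariant.
1. T lies on line UQ with UT:TQ = 5:1 ⇒ T = (5/6, 0)
2. B lies on line QH with QB:BH = 3:5 ⇒ B = (17/8, 15/8)
3. W lies on line XB with XW:WB = 1:2 ⇒ W = (17/24, 31/24)
through Q parallel to WT: direction (1/8, -31/24); meets XU at K = (0, 31/3)
K = X + t·(U−X) with t = -28/3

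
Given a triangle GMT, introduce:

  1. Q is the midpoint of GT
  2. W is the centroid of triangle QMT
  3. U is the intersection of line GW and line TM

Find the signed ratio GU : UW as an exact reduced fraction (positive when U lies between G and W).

Assign G = (0, 0), M = (1, 0), T = (0, 1) — the answer is frame-independent, so this choice is without loss of generality.
1. Q is the midpoint of GT ⇒ Q = (0, 1/2)
2. W is the centroid of triangle QMT ⇒ W = (1/3, 1/2)
3. U is the intersection of line GW and line TM ⇒ U = (2/5, 3/5)
U = G + t·(W−G) with t = 6/5, so GU:UW = t:(1−t) = 6/5:-1/5

GU:UW = -6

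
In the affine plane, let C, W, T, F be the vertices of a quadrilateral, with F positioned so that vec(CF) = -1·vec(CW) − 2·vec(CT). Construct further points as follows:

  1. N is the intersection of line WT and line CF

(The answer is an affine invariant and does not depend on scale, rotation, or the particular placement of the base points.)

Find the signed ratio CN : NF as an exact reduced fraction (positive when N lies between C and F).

Assign C = (0, 0), W = (1, 0), T = (0, 1), F = (-1, -2) — the answer is frame-independent, so this choice is without loss of generality.
1. N is the intersection of line WT and line CF ⇒ N = (1/3, 2/3)
N = C + t·(F−C) with t = -1/3, so CN:NF = t:(1−t) = -1/3:4/3

CN:NF = -1/4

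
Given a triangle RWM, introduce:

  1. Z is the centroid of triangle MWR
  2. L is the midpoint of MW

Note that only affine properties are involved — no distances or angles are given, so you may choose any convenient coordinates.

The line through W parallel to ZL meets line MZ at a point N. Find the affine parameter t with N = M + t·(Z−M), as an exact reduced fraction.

t = 2

Choose coordinates R = (0, 0), W = (1, 0), M = (0, 1).
1. Z is the centroid of triangle MWR ⇒ Z = (1/3, 1/3)
2. L is the midpoint of MW ⇒ L = (1/2, 1/2)
through W parallel to ZL: direction (1/6, 1/6); meets MZ at N = (2/3, -1/3)
N = M + t·(Z−M) with t = 2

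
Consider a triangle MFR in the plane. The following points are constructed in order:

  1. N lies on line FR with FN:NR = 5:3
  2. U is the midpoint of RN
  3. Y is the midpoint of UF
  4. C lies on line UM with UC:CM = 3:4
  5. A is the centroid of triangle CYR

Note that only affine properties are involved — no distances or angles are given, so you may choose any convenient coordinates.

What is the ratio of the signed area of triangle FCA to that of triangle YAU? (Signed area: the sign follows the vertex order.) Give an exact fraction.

[FCA]:[YAU] = 45/13

Choose coordinates M = (0, 0), F = (1, 0), R = (0, 1).
1. N lies on line FR with FN:NR = 5:3 ⇒ N = (3/8, 5/8)
2. U is the midpoint of RN ⇒ U = (3/16, 13/16)
3. Y is the midpoint of UF ⇒ Y = (19/32, 13/32)
4. C lies on line UM with UC:CM = 3:4 ⇒ C = (3/28, 13/28)
5. A is the centroid of triangle CYR ⇒ A = (157/672, 419/672)
2·[FCA] = -45/224, 2·[YAU] = -13/224
[FCA]:[YAU] = -45/224:-13/224 = 45/13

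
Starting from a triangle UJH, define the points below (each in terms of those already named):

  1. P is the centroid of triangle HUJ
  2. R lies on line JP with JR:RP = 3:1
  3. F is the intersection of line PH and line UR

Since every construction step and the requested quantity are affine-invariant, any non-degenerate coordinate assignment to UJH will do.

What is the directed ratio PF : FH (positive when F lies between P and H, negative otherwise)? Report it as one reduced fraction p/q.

PF:FH = -1/6

Set U = (0, 0), J = (1, 0), H = (0, 1); any affine frame gives the same invariant.
1. P is the centroid of triangle HUJ ⇒ P = (1/3, 1/3)
2. R lies on line JP with JR:RP = 3:1 ⇒ R = (1/2, 1/4)
3. F is the intersection of line PH and line UR ⇒ F = (2/5, 1/5)
F = P + t·(H−P) with t = -1/5, so PF:FH = t:(1−t) = -1/5:6/5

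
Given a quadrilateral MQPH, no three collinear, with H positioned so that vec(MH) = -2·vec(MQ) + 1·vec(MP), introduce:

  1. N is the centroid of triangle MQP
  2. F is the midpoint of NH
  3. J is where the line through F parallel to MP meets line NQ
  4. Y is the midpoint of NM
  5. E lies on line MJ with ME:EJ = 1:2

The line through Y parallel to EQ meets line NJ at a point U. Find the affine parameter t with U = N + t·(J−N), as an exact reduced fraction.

t = -19/28

Assign M = (0, 0), Q = (1, 0), P = (0, 1), H = (-2, 1) — the answer is frame-independent, so this choice is without loss of generality.
1. N is the centroid of triangle MQP ⇒ N = (1/3, 1/3)
2. F is the midpoint of NH ⇒ F = (-5/6, 2/3)
3. J is where the line through F parallel to MP meets line NQ ⇒ J = (-5/6, 11/12)
4. Y is the midpoint of NM ⇒ Y = (1/6, 1/6)
5. E lies on line MJ with ME:EJ = 1:2 ⇒ E = (-5/18, 11/36)
through Y parallel to EQ: direction (23/18, -11/36); meets NJ at U = (9/8, -1/16)
U = N + t·(J−N) with t = -19/28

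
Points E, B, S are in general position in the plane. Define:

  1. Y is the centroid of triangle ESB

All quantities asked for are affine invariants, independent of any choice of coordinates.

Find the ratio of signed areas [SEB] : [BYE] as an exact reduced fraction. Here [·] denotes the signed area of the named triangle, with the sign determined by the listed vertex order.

Set E = (0, 0), B = (1, 0), S = (0, 1); any affine frame gives the same invariant.
1. Y is the centroid of triangle ESB ⇒ Y = (1/3, 1/3)
2·[SEB] = 1, 2·[BYE] = 1/3
[SEB]:[BYE] = 1:1/3 = 3

[SEB]:[BYE] = 3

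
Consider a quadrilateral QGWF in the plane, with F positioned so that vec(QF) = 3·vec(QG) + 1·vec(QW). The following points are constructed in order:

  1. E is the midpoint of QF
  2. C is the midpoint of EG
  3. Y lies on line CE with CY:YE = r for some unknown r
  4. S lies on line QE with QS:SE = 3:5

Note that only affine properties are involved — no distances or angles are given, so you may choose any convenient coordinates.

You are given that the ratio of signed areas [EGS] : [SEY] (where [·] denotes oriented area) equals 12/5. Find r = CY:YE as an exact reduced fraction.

r = 1/5

Choose coordinates Q = (0, 0), G = (1, 0), W = (0, 1), F = (3, 1).
1. E is the midpoint of QF ⇒ E = (3/2, 1/2)
2. C is the midpoint of EG ⇒ C = (5/4, 1/4)
3. With CY:YE = r, write λ = r/(r+1) so Y = C + λ·(E−C); Y is affine-linear in λ
4. S lies on line QE with QS:SE = 3:5 ⇒ S = (9/16, 3/16)
Every point depending on Y is an affine combination of Y and λ-independent points, so each such coordinate is linear in λ; the λ² term in each signed area is a multiple of (E−C)×(E−C) = 0, so 2·[EGS] and 2·[SEY] are each linear in λ. Evaluating at λ=0 and λ=1:
  2·[EGS] = -5/16,   2·[SEY] = 5/32·λ − 5/32
So [EGS]:[SEY] = (-5/16) / (5/32·λ − 5/32). Setting this equal to 12/5:
  -5/16 = 12/5·(5/32·λ − 5/32)  ⇒  λ = 1/6
Then r = λ/(1−λ) = (1/6)/(5/6) = 1/5. Check: with r = 1/5, Y = (31/24, 7/24) and [EGS]:[SEY] = 12/5 as required.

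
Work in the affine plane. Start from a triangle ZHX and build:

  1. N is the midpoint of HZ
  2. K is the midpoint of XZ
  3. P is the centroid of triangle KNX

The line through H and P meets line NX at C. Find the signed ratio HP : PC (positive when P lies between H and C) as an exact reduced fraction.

HP:PC = -7

Assign Z = (0, 0), H = (1, 0), X = (0, 1) — the answer is frame-independent, so this choice is without loss of generality.
1. N is the midpoint of HZ ⇒ N = (1/2, 0)
2. K is the midpoint of XZ ⇒ K = (0, 1/2)
3. P is the centroid of triangle KNX ⇒ P = (1/6, 1/2)
line HP meets NX at C = (2/7, 3/7)
P = H + t·(C−H) with t = 7/6, so HP:PC = 7/6:-1/6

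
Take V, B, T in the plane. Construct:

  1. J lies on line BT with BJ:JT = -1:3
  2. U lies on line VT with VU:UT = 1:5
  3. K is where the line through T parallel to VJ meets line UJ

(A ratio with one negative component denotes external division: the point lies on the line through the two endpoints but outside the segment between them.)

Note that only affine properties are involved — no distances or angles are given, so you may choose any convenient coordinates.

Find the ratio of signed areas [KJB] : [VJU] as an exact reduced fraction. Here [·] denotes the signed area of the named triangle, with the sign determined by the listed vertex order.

[KJB]:[VJU] = 10

Assign V = (0, 0), B = (1, 0), T = (0, 1) — the answer is frame-independent, so this choice is without loss of generality.
1. J lies on line BT with BJ:JT = -1:3 ⇒ J = (3/2, -1/2)
2. U lies on line VT with VU:UT = 1:5 ⇒ U = (0, 1/6)
3. K is where the line through T parallel to VJ meets line UJ ⇒ K = (-15/2, 7/2)
2·[KJB] = 5/2, 2·[VJU] = 1/4
[KJB]:[VJU] = 5/2:1/4 = 10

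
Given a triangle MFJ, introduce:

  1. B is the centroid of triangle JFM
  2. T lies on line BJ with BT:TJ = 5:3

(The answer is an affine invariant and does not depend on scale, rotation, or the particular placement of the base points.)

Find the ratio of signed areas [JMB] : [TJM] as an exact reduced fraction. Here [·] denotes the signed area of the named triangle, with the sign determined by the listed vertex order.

[JMB]:[TJM] = 8/3

Choose coordinates M = (0, 0), F = (1, 0), J = (0, 1).
1. B is the centroid of triangle JFM ⇒ B = (1/3, 1/3)
2. T lies on line BJ with BT:TJ = 5:3 ⇒ T = (1/8, 3/4)
2·[JMB] = 1/3, 2·[TJM] = 1/8
[JMB]:[TJM] = 1/3:1/8 = 8/3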